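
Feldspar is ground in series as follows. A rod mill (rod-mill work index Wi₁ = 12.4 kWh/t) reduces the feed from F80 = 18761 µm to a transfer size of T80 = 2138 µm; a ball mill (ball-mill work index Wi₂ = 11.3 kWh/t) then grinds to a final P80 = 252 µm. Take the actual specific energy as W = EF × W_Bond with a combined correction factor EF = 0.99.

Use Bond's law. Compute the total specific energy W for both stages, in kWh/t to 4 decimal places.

W = 10 Wi (P80^-0.5 − F80^-0.5)
Stage 1 (18761→2138 µm, Wi₁=12.4): W₁ = 10·12.4·(0.021627 − 0.007301) = 1.7764 kWh/t
Stage 2 (2138→252 µm, Wi₂=11.3): W₂ = 10·11.3·(0.062994 − 0.021627) = 4.6745 kWh/t
W = W₁ + W₂ = 1.7764 + 4.6745 = 6.4509 kWh/t
Apply correction: 6.4509 × 0.99 = 6.3864 kWh/t

W = 6.3864 kWh/t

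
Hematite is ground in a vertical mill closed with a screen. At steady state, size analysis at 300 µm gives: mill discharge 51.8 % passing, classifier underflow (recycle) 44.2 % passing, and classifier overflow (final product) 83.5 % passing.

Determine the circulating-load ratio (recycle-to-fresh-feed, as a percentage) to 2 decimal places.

Let r = R/F. Size balance at 300 µm:
r = (o − d)/(d − u)
r = (83.5 − 51.8)/(51.8 − 44.2) = 31.7/7.6 = 4.1711
CL = 100·r = 417.11 %

CL = 417.11 %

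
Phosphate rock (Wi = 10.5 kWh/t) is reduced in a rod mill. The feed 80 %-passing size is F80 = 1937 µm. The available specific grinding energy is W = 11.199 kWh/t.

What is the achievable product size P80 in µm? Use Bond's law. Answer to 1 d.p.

P80 = 59.7 µm

W = 10 Wi / √P80 − 10 Wi / √F80
P80^(−½) = W/(10 Wi) + F80^(−½)
  = 11.1990/(10·10.5) + 1/√1937 = 0.106657 + 0.022721 = 0.129379
P80 = (1/0.129379)² = 7.7293² = 59.74 µm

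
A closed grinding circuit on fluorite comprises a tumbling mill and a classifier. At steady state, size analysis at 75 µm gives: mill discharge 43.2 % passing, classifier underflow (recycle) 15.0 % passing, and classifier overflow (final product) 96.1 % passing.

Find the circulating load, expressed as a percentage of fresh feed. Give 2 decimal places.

Let r = R/F. Size balance at 75 µm:
d + r·d = r·u + o → r(d−u) = o−d
r = (96.1 − 43.2)/(43.2 − 15.0) = 52.9/28.2 = 1.8759
CL = 100·r = 187.59 %

CL = 187.59 %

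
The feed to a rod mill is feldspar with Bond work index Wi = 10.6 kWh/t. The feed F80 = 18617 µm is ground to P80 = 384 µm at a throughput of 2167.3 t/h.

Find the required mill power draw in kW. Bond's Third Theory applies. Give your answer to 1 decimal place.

W = 10·Wi·[P80^(−½) − F80^(−½)]
W = 10·10.6·(1/√384 − 1/√18617) = 10·10.6·(0.043702) = 4.6324 kWh/t
P = W·T = 4.6324·2167.3 = 10039.8 kW

P = 10039.8 kW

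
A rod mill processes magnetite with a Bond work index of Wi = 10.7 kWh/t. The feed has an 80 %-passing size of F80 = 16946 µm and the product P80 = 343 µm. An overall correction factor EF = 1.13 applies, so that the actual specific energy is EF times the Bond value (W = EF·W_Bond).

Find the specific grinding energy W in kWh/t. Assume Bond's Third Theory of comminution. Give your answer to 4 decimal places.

W = 5.5997 kWh/t

W = 10 Wi (1/√P80 − 1/√F80)  [Bond]
1/√343 = 0.053995;  1/√16946 = 0.007682
W = 10·10.7·(0.053995 − 0.007682) = 4.9555 kWh/t
Corrected W = EF·W_Bond = 1.13·4.9555 = 5.5997 kWh/t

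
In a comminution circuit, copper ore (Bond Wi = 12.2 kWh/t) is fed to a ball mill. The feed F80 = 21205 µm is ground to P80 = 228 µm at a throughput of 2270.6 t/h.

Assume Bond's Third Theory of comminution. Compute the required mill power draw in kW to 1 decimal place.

P = 16443.3 kW

W = 10 Wi (P80^-0.5 − F80^-0.5)
W = 10·12.2·(1/√228 − 1/√21205) = 10·12.2·(0.059359) = 7.2418 kWh/t
Mill draw = 7.2418 × 2270.6 = 16443.3 kW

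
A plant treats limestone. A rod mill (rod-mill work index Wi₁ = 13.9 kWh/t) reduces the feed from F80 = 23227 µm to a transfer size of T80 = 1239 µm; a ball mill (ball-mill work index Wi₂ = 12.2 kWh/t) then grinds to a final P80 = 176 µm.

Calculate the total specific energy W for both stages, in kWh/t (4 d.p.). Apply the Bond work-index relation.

W = 10 Wi (1/√P80 − 1/√F80)  [Bond]
Stage 1 (23227→1239 µm, Wi₁=13.9): W₁ = 10·13.9·(0.028410 − 0.006562) = 3.0369 kWh/t
Stage 2 (1239→176 µm, Wi₂=12.2): W₂ = 10·12.2·(0.075378 − 0.028410) = 5.7301 kWh/t
W = W₁ + W₂ = 3.0369 + 5.7301 = 8.7670 kWh/t

W = 8.7670 kWh/t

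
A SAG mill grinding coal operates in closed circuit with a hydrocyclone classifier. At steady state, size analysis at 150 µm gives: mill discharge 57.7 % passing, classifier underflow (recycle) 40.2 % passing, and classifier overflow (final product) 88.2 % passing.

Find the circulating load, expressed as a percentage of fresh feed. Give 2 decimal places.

Two-product formula at 150 µm:
(1+r)d = ru + o → r = (o−d)/(d−u)
r = (88.2 − 57.7)/(57.7 − 40.2) = 30.5/17.5 = 1.7429
CL = 100·r = 174.29 %

CL = 174.29 %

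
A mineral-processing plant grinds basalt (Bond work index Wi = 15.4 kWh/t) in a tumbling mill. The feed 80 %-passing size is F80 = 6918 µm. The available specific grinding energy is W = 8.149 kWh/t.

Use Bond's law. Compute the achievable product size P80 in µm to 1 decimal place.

W_Bond = 10·Wi·(1/√P₈₀ − 1/√F₈₀)
P80^-0.5 = F80^-0.5 + W/(10 Wi)
  = 8.1490/(10·15.4) + 1/√6918 = 0.052916 + 0.012023 = 0.064938
P80 = (1/0.064938)² = 15.3992² = 237.13 µm

P80 = 237.1 µm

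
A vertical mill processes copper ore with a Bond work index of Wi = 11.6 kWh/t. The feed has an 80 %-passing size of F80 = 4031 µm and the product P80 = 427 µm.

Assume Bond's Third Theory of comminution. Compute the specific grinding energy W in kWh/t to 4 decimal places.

W = 3.7866 kWh/t

W_Bond = 10·Wi·(1/√P₈₀ − 1/√F₈₀)
1/√427 = 0.048393;  1/√4031 = 0.015750
W = 10·11.6·(0.048393 − 0.015750) = 3.7866 kWh/t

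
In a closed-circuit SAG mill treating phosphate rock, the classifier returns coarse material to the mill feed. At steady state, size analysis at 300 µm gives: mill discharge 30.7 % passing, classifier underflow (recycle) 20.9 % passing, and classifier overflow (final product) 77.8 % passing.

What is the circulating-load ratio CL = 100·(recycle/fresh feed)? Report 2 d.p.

CL = 480.61 %

Let r = R/F. Size balance at 300 µm:
r = (o − d)/(d − u)
r = (77.8 − 30.7)/(30.7 − 20.9) = 47.1/9.8 = 4.8061
CL = 100·r = 480.61 %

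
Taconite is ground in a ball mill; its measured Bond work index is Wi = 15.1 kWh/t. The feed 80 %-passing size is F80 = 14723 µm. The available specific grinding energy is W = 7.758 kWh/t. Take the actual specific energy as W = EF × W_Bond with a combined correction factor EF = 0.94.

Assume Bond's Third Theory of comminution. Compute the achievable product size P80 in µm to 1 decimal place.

W = 10 Wi (P80^-0.5 − F80^-0.5)
W_Bond = W / EF = 7.758 / 0.94 = 8.2532 kWh/t
P80^-0.5 = F80^-0.5 + W_Bond/(10 Wi)
  = 8.2532/(10·15.1) + 1/√14723 = 0.054657 + 0.008241 = 0.062898
P80 = (1/0.062898)² = 15.8987² = 252.77 µm

P80 = 252.8 µm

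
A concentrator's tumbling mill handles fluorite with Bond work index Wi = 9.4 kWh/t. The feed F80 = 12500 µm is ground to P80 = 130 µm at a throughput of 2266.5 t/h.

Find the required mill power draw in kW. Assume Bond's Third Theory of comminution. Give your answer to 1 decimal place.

Bond:  W = 10 Wi (1/√P − 1/√F)
W = 10·9.4·(1/√130 − 1/√12500) = 10·9.4·(0.078762) = 7.4036 kWh/t
Power = W × throughput = 7.4036 kWh/t × 2266.5 t/h = 16780.2 kW

P = 16780.2 kW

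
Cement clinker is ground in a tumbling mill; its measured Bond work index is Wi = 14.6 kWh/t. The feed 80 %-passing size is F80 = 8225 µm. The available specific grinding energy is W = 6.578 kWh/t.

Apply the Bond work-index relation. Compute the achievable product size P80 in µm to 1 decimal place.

P80 = 318.0 µm

W_Bond = 10·Wi·(1/√P₈₀ − 1/√F₈₀)
⇒ 1/√P80 = W/(10·Wi) + 1/√F80
  = 6.5780/(10·14.6) + 1/√8225 = 0.045055 + 0.011026 = 0.056081
P80 = (1/0.056081)² = 17.8313² = 317.96 µm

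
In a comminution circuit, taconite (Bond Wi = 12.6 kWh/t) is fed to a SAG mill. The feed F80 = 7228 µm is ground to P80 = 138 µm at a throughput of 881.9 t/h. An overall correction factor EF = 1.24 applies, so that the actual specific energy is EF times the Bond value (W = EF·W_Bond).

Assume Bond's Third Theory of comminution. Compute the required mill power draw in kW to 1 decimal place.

P = 10108.6 kW

Bond:  W = 10 Wi (1/√P − 1/√F)
W = 10·12.6·(1/√138 − 1/√7228) = 10·12.6·(0.073363) = 9.2438 kWh/t
W_actual = 1.24 × 9.2438 = 11.4623 kWh/t
P = W·T = 11.4623·881.9 = 10108.6 kW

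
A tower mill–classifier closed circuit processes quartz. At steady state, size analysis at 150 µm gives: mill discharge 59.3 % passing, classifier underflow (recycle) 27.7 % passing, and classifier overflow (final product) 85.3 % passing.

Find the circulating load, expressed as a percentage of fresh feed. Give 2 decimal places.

CL = 82.28 %

Balance %-passing 150 µm (r = R/F):
Fd + Rd = Ru + Fo ⇒ R/F = (o−d)/(d−u)
r = (85.3 − 59.3)/(59.3 − 27.7) = 26.0/31.6 = 0.8228
CL = 100·r = 82.28 %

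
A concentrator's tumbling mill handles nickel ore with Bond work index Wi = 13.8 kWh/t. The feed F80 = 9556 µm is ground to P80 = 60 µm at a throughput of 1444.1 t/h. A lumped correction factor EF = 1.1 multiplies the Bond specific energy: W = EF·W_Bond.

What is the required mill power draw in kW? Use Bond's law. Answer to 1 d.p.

W = 10 Wi / √P80 − 10 Wi / √F80
W = 10·13.8·(1/√60 − 1/√9556) = 10·13.8·(0.118870) = 16.4040 kWh/t
Apply correction: 16.4040 × 1.1 = 18.0444 kWh/t
P_mill = W·ṁ = 18.0444·1444.1 = 26058.0 kW

P = 26058.0 kW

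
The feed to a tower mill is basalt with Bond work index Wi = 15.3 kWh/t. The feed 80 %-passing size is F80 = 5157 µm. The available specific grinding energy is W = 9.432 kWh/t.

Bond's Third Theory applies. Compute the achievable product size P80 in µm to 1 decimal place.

P80 = 175.1 µm

W = 10 Wi / √P80 − 10 Wi / √F80
P80^(−½) = W/(10 Wi) + F80^(−½)
  = 9.4320/(10·15.3) + 1/√5157 = 0.061647 + 0.013925 = 0.075572
P80 = (1/0.075572)² = 13.2324² = 175.10 µm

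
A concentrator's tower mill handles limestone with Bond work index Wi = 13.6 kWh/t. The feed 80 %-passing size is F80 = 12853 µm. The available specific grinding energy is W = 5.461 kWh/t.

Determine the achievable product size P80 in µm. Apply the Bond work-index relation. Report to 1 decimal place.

W = 10 Wi (1/√P80 − 1/√F80)  [Bond]
P80^(−½) = W/(10 Wi) + F80^(−½)
  = 5.4610/(10·13.6) + 1/√12853 = 0.040154 + 0.008821 = 0.048975
P80 = (1/0.048975)² = 20.4186² = 416.92 µm

P80 = 416.9 µm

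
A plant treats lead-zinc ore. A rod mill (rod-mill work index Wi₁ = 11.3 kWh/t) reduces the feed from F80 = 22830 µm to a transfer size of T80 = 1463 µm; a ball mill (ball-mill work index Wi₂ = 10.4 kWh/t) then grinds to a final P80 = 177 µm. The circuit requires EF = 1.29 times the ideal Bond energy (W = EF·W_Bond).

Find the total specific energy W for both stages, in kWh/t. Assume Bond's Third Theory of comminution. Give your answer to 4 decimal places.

W = 9.4229 kWh/t

W = 10·Wi·[P80^(−½) − F80^(−½)]
Stage 1 (22830→1463 µm, Wi₁=11.3): W₁ = 10·11.3·(0.026144 − 0.006618) = 2.2064 kWh/t
Stage 2 (1463→177 µm, Wi₂=10.4): W₂ = 10·10.4·(0.075165 − 0.026144) = 5.0981 kWh/t
W = W₁ + W₂ = 2.2064 + 5.0981 = 7.3045 kWh/t
W_actual = 1.29 × 7.3045 = 9.4229 kWh/t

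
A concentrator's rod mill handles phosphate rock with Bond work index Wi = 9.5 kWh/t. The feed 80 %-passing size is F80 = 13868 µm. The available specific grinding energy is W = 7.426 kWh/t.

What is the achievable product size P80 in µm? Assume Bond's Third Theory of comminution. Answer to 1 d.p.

P80 = 133.2 µm

W = 10·Wi·[P80^(−½) − F80^(−½)]
1/√P80 = 1/√F80 + W/(10·Wi)
  = 7.4260/(10·9.5) + 1/√13868 = 0.078168 + 0.008492 = 0.086660
P80 = (1/0.086660)² = 11.5393² = 133.16 µm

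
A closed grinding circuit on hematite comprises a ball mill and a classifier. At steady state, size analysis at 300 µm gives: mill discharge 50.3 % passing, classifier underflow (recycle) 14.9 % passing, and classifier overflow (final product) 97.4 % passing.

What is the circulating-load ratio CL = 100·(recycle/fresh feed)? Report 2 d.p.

CL = 133.05 %

Classifier node, passing 300 µm:
Fd + Rd = Ru + Fo ⇒ R/F = (o−d)/(d−u)
r = (97.4 − 50.3)/(50.3 − 14.9) = 47.1/35.4 = 1.3305
CL = 100·r = 133.05 %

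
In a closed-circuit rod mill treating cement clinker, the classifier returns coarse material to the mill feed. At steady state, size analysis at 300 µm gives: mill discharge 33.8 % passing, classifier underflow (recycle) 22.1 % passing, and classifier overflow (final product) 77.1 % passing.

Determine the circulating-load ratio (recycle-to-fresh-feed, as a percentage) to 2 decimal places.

CL = 370.09 %

Mass balance on the −300 µm fraction:
r = (o − d)/(d − u)
r = (77.1 − 33.8)/(33.8 − 22.1) = 43.3/11.7 = 3.7009
CL = 100·r = 370.09 %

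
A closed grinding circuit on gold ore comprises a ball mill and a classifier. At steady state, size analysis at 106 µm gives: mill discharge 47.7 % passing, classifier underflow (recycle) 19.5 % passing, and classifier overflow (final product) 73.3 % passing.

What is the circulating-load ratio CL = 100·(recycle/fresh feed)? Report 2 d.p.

CL = 90.78 %

Classifier node, passing 106 µm:
(1+r)·d = r·u + o ⇒ r = (o−d)/(d−u)
r = (73.3 − 47.7)/(47.7 − 19.5) = 25.6/28.2 = 0.9078
CL = 100·r = 90.78 %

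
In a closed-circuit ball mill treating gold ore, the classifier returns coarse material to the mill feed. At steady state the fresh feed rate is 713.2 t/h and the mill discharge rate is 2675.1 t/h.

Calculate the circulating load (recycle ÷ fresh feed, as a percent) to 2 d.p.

Mill node: discharge = fresh + recycle.
R = M − F = 2675.1 − 713.2 = 1961.9 t/h
CL = 100·R/F = 100·1961.9/713.2 = 275.08 %

CL = 275.08 %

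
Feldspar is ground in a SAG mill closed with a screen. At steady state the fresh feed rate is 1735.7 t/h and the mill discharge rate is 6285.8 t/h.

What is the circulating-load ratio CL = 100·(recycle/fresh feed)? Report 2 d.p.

Mill node: discharge = fresh + recycle.
R = M − F = 6285.8 − 1735.7 = 4550.1 t/h
CL = 100·R/F = 100·4550.1/1735.7 = 262.15 %

CL = 262.15 %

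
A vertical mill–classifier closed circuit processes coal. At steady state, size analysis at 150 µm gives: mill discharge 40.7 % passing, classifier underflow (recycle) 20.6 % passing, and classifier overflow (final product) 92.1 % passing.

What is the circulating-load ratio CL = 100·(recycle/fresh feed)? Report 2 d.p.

Let r = R/F. Size balance at 150 µm:
(1+r)d = ru + o → r = (o−d)/(d−u)
r = (92.1 − 40.7)/(40.7 − 20.6) = 51.4/20.1 = 2.5572
CL = 100·r = 255.72 %

CL = 255.72 %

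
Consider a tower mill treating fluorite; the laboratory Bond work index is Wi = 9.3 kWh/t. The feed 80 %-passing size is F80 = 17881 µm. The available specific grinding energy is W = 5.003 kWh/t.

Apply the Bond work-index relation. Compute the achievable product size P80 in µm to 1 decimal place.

P80 = 266.3 µm

W = 10·Wi·(P80^(-½) − F80^(-½))
1/√P80 = 1/√F80 + W/(10·Wi)
  = 5.0030/(10·9.3) + 1/√17881 = 0.053796 + 0.007478 = 0.061274
P80 = (1/0.061274)² = 16.3201² = 266.35 µm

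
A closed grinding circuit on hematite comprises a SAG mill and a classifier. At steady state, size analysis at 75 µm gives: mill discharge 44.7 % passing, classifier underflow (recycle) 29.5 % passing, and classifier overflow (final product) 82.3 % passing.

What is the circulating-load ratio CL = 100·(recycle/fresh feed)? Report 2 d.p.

CL = 247.37 %

Let r = R/F. Size balance at 75 µm:
r = (o − d)/(d − u)
r = (82.3 − 44.7)/(44.7 − 29.5) = 37.6/15.2 = 2.4737
CL = 100·r = 247.37 %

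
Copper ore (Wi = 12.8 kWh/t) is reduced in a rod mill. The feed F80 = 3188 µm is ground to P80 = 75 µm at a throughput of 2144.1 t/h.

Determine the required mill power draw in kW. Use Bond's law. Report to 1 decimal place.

W = 10 Wi / √P80 − 10 Wi / √F80
W = 10·12.8·(1/√75 − 1/√3188) = 10·12.8·(0.097759) = 12.5132 kWh/t
Mill draw = 12.5132 × 2144.1 = 26829.5 kW

P = 26829.5 kW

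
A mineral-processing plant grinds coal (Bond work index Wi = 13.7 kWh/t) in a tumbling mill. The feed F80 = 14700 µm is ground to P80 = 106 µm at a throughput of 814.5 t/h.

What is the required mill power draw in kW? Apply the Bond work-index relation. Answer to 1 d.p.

P = 9917.9 kW

Bond:  W = 10 Wi (1/√P − 1/√F)
W = 10·13.7·(1/√106 − 1/√14700) = 10·13.7·(0.088881) = 12.1767 kWh/t
P_mill = W·ṁ = 12.1767·814.5 = 9917.9 kW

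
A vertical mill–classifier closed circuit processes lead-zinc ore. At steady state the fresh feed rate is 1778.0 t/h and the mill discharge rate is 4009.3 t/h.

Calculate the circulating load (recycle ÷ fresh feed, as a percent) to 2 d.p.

Steady state: M = F + R.
R = M − F = 4009.3 − 1778.0 = 2231.3 t/h
CL = 100·R/F = 100·2231.3/1778.0 = 125.49 %

CL = 125.49 %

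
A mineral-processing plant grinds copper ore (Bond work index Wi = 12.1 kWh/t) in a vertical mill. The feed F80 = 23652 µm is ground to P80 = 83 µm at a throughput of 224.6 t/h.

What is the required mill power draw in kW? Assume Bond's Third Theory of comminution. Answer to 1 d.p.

P = 2806.3 kW

Bond:  W = 10 Wi (1/√P − 1/√F)
W = 10·12.1·(1/√83 − 1/√23652) = 10·12.1·(0.103262) = 12.4947 kWh/t
Power = W × throughput = 12.4947 kWh/t × 224.6 t/h = 2806.3 kW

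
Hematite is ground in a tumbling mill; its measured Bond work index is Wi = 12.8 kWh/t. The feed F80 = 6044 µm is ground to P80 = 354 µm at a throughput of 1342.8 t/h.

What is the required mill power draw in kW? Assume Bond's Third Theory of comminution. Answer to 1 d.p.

P = 6924.4 kW

W = 10·Wi·[P80^(−½) − F80^(−½)]
W = 10·12.8·(1/√354 − 1/√6044) = 10·12.8·(0.040287) = 5.1567 kWh/t
Power = W × throughput = 5.1567 kWh/t × 1342.8 t/h = 6924.4 kW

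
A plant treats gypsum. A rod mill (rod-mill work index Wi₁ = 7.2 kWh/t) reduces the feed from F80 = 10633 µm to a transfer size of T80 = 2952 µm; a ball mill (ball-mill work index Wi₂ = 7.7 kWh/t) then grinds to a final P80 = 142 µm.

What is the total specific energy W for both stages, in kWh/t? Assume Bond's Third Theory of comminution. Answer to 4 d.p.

W = 10·Wi·[P80^(−½) − F80^(−½)]
Stage 1 (10633→2952 µm, Wi₁=7.2): W₁ = 10·7.2·(0.018405 − 0.009698) = 0.6269 kWh/t
Stage 2 (2952→142 µm, Wi₂=7.7): W₂ = 10·7.7·(0.083918 − 0.018405) = 5.0445 kWh/t
W = W₁ + W₂ = 0.6269 + 5.0445 = 5.6714 kWh/t

W = 5.6714 kWh/t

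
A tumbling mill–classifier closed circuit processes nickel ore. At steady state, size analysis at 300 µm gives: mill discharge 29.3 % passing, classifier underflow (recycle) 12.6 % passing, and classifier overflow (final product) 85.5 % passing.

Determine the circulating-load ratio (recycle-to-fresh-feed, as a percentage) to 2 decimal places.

Balance %-passing 300 µm (r = R/F):
r = (o − d)/(d − u)
r = (85.5 − 29.3)/(29.3 − 12.6) = 56.2/16.7 = 3.3653
CL = 100·r = 336.53 %

CL = 336.53 %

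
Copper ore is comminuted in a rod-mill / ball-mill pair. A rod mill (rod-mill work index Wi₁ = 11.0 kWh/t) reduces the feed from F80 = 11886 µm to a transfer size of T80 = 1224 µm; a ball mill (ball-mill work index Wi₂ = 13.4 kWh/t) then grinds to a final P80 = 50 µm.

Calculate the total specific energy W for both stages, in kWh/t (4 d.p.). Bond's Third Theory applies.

W = 17.2555 kWh/t

W = 10 Wi / √P80 − 10 Wi / √F80
Stage 1 (11886→1224 µm, Wi₁=11.0): W₁ = 10·11.0·(0.028583 − 0.009172) = 2.1352 kWh/t
Stage 2 (1224→50 µm, Wi₂=13.4): W₂ = 10·13.4·(0.141421 − 0.028583) = 15.1203 kWh/t
W = W₁ + W₂ = 2.1352 + 15.1203 = 17.2555 kWh/t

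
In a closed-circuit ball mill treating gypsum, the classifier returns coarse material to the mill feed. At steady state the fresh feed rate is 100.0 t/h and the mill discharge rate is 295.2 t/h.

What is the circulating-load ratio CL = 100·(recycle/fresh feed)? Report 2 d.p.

Steady state: M = F + R.
R = M − F = 295.2 − 100.0 = 195.2 t/h
CL = 100·R/F = 100·195.2/100.0 = 195.20 %

CL = 195.20 %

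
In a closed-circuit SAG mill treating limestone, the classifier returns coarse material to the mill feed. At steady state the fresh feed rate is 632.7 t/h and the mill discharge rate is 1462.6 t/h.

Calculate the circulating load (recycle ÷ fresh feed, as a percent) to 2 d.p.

CL = 131.17 %

Steady state: M = F + R.
R = M − F = 1462.6 − 632.7 = 829.9 t/h
CL = 100·R/F = 100·829.9/632.7 = 131.17 %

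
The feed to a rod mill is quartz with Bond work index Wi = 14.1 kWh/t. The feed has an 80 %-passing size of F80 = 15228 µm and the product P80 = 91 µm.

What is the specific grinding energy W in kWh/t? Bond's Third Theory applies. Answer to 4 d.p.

W = 13.6382 kWh/t

Bond: W = 10·Wi·(1/√P80 − 1/√F80)
1/√91 = 0.104828;  1/√15228 = 0.008104
W = 10·14.1·(0.104828 − 0.008104) = 13.6382 kWh/t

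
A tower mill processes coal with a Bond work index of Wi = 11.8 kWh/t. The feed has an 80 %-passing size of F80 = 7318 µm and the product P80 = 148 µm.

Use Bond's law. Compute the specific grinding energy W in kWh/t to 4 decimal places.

W = 10 Wi / √P80 − 10 Wi / √F80
1/√148 = 0.082199;  1/√7318 = 0.011690
W = 10·11.8·(0.082199 − 0.011690) = 8.3202 kWh/t

W = 8.3202 kWh/t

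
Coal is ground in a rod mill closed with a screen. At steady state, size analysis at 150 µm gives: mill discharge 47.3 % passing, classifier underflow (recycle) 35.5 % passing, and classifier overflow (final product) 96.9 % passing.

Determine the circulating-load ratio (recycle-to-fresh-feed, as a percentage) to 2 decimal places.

Let r = R/F. Size balance at 150 µm:
Fd + Rd = Ru + Fo ⇒ R/F = (o−d)/(d−u)
r = (96.9 − 47.3)/(47.3 − 35.5) = 49.6/11.8 = 4.2034
CL = 100·r = 420.34 %

CL = 420.34 %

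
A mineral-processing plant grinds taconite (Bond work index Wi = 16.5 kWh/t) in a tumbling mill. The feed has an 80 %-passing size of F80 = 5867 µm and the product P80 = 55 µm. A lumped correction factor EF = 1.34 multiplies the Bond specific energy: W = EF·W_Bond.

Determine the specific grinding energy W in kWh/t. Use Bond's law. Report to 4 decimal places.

W = 10 Wi (P80^-0.5 − F80^-0.5)
1/√55 = 0.134840;  1/√5867 = 0.013055
W = 10·16.5·(0.134840 − 0.013055) = 20.0944 kWh/t
Corrected W = EF·W_Bond = 1.34·20.0944 = 26.9266 kWh/t

W = 26.9266 kWh/t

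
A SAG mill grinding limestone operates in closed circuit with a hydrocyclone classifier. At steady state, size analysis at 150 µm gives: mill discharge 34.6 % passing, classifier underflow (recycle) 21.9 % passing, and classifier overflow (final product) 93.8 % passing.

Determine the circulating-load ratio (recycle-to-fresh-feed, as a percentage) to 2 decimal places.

Balance %-passing 150 µm (r = R/F):
(1+r)·d = r·u + o ⇒ r = (o−d)/(d−u)
r = (93.8 − 34.6)/(34.6 − 21.9) = 59.2/12.7 = 4.6614
CL = 100·r = 466.14 %

CL = 466.14 %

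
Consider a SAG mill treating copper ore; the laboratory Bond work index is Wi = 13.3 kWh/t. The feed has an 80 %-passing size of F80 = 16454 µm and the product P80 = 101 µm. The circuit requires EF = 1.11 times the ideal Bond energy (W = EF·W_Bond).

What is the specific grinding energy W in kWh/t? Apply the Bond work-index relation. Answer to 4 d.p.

W = 10·Wi·(P80^(-½) − F80^(-½))
1/√101 = 0.099504;  1/√16454 = 0.007796
W = 10·13.3·(0.099504 − 0.007796) = 12.1971 kWh/t
Corrected W = EF·W_Bond = 1.11·12.1971 = 13.5388 kWh/t

W = 13.5388 kWh/t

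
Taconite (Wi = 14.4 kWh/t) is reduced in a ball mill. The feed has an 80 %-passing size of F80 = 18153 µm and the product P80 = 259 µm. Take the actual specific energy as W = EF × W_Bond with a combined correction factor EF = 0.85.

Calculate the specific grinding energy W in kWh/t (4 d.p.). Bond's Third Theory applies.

W = 10 Wi (1/√P80 − 1/√F80)  [Bond]
1/√259 = 0.062137;  1/√18153 = 0.007422
W = 10·14.4·(0.062137 − 0.007422) = 7.8789 kWh/t
With EF = 0.85: W = 7.8789·0.85 = 6.6971 kWh/t

W = 6.6971 kWh/t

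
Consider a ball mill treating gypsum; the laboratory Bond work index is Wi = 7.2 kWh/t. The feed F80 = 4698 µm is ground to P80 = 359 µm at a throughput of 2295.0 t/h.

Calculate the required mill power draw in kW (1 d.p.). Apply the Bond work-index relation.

P = 6310.2 kW

W = 10·Wi·(P80^(-½) − F80^(-½))
W = 10·7.2·(1/√359 − 1/√4698) = 10·7.2·(0.038188) = 2.7496 kWh/t
Power = W × throughput = 2.7496 kWh/t × 2295.0 t/h = 6310.2 kW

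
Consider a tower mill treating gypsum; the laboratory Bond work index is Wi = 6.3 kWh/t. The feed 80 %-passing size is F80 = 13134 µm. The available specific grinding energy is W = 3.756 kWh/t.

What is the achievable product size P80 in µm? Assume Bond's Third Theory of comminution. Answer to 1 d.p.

P80 = 214.1 µm

W = 10 Wi (1/√P80 − 1/√F80)  [Bond]
⇒ 1/√P80 = W/(10·Wi) + 1/√F80
  = 3.7560/(10·6.3) + 1/√13134 = 0.059619 + 0.008726 = 0.068345
P80 = (1/0.068345)² = 14.6317² = 214.09 µm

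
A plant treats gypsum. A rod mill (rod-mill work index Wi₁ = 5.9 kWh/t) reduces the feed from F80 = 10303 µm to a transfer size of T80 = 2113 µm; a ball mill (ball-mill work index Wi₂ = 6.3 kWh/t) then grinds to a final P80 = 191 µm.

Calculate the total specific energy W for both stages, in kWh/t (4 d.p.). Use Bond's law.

Bond:  W = 10 Wi (1/√P − 1/√F)
Stage 1 (10303→2113 µm, Wi₁=5.9): W₁ = 10·5.9·(0.021755 − 0.009852) = 0.7023 kWh/t
Stage 2 (2113→191 µm, Wi₂=6.3): W₂ = 10·6.3·(0.072357 − 0.021755) = 3.1880 kWh/t
W = W₁ + W₂ = 0.7023 + 3.1880 = 3.8902 kWh/t

W = 3.8902 kWh/t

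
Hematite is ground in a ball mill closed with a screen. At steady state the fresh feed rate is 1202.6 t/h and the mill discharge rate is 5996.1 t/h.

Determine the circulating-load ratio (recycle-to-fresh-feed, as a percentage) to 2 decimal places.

CL = 398.59 %

Steady state: M = F + R.
R = M − F = 5996.1 − 1202.6 = 4793.5 t/h
CL = 100·R/F = 100·4793.5/1202.6 = 398.59 %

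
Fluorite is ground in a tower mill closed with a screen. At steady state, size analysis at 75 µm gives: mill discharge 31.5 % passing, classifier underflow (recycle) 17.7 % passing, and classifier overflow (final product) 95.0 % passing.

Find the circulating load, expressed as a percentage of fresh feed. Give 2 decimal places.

Mass balance on the −75 µm fraction:
r = (o − d)/(d − u)
r = (95.0 − 31.5)/(31.5 − 17.7) = 63.5/13.8 = 4.6014
CL = 100·r = 460.14 %

CL = 460.14 %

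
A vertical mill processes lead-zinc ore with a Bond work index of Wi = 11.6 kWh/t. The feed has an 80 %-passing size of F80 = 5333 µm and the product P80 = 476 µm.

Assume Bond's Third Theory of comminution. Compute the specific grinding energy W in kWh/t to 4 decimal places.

W = 10 Wi / √P80 − 10 Wi / √F80
1/√476 = 0.045835;  1/√5333 = 0.013693
W = 10·11.6·(0.045835 − 0.013693) = 3.7284 kWh/t

W = 3.7284 kWh/t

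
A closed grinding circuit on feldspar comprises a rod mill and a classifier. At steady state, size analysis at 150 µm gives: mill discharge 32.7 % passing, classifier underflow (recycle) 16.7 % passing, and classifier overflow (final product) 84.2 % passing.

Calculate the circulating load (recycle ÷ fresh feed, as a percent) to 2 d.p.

CL = 321.87 %

Mass balance on the −150 µm fraction:
(1+r)d = ru + o → r = (o−d)/(d−u)
r = (84.2 − 32.7)/(32.7 − 16.7) = 51.5/16.0 = 3.2187
CL = 100·r = 321.87 %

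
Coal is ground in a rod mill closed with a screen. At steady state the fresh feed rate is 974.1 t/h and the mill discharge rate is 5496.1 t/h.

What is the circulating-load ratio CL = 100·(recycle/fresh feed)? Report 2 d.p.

Mill node: discharge = fresh + recycle.
R = M − F = 5496.1 − 974.1 = 4522.0 t/h
CL = 100·R/F = 100·4522.0/974.1 = 464.22 %

CL = 464.22 %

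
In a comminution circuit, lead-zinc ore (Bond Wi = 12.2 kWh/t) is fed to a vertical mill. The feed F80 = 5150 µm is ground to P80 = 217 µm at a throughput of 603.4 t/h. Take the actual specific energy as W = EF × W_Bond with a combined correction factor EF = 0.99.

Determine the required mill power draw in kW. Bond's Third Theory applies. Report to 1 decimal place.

P = 3931.8 kW

W = 10 Wi (P80^-0.5 − F80^-0.5)
W = 10·12.2·(1/√217 − 1/√5150) = 10·12.2·(0.053950) = 6.5819 kWh/t
With EF = 0.99: W = 6.5819·0.99 = 6.5161 kWh/t
P_mill = W·ṁ = 6.5161·603.4 = 3931.8 kW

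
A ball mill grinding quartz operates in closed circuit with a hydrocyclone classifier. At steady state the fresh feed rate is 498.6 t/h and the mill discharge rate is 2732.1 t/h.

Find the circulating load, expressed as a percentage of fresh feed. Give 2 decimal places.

CL = 447.95 %

Discharge = new feed + return, hence
R = M − F = 2732.1 − 498.6 = 2233.5 t/h
CL = 100·R/F = 100·2233.5/498.6 = 447.95 %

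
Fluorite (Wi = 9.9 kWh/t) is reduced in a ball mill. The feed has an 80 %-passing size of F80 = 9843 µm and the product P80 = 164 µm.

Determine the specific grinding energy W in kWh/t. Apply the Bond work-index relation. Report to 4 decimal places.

W = 10·Wi·(P80^(-½) − F80^(-½))
1/√164 = 0.078087;  1/√9843 = 0.010079
W = 10·9.9·(0.078087 − 0.010079) = 6.7327 kWh/t

W = 6.7327 kWh/t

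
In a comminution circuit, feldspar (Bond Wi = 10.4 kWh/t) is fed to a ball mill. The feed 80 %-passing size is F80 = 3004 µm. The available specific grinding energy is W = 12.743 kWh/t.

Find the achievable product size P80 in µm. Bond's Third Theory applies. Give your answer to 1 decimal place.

P80 = 50.5 µm

W = 10·Wi·[P80^(−½) − F80^(−½)]
⇒ 1/√P80 = W/(10·Wi) + 1/√F80
  = 12.7430/(10·10.4) + 1/√3004 = 0.122529 + 0.018245 = 0.140774
P80 = (1/0.140774)² = 7.1036² = 50.46 µm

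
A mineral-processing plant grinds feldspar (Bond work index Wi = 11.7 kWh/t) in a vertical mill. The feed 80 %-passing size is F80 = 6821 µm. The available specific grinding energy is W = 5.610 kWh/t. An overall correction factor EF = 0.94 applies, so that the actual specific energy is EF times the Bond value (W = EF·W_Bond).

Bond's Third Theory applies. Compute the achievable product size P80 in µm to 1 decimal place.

P80 = 251.0 µm

W = 10·Wi·(P80^(-½) − F80^(-½))
W_Bond = W / EF = 5.610 / 0.94 = 5.9681 kWh/t
⇒ 1/√P80 = W_Bond/(10 Wi) + 1/√F80
  = 5.9681/(10·11.7) + 1/√6821 = 0.051009 + 0.012108 = 0.063117
P80 = (1/0.063117)² = 15.8435² = 251.02 µm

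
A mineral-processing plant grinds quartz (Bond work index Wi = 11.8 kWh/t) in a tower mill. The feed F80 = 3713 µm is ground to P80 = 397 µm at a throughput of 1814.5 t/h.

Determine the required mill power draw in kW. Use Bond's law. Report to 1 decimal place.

W = 10 Wi / √P80 − 10 Wi / √F80
W = 10·11.8·(1/√397 − 1/√3713) = 10·11.8·(0.033777) = 3.9857 kWh/t
P = W·T = 3.9857·1814.5 = 7232.1 kW

P = 7232.1 kW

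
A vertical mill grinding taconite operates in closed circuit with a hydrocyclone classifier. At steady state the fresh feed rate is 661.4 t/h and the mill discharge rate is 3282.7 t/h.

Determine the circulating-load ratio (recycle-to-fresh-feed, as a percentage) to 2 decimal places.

Mill node: discharge = fresh + recycle.
R = M − F = 3282.7 − 661.4 = 2621.3 t/h
CL = 100·R/F = 100·2621.3/661.4 = 396.33 %

CL = 396.33 %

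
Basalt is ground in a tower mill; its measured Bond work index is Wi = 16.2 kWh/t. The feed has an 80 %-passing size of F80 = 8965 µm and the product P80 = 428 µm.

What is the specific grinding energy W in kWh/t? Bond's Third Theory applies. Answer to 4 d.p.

W = 6.1196 kWh/t

W = 10 Wi (P80^-0.5 − F80^-0.5)
1/√428 = 0.048337;  1/√8965 = 0.010561
W = 10·16.2·(0.048337 − 0.010561) = 6.1196 kWh/t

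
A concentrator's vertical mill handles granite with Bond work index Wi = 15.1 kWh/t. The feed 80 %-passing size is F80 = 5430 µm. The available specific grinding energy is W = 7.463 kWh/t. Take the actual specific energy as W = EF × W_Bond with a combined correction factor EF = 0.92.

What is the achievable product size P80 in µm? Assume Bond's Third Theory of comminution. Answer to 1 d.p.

W = 10·Wi·(P80^(-½) − F80^(-½))
W_Bond = W / EF = 7.463 / 0.92 = 8.1120 kWh/t
⇒ 1/√P80 = W_Bond/(10·Wi) + 1/√F80
  = 8.1120/(10·15.1) + 1/√5430 = 0.053722 + 0.013571 = 0.067292
P80 = (1/0.067292)² = 14.8606² = 220.84 µm

P80 = 220.8 µm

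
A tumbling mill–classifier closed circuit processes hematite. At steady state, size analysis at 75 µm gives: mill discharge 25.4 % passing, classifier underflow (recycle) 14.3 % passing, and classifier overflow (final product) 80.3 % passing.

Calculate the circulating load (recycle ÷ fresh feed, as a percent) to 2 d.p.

CL = 494.59 %

Two-product formula at 75 µm:
Fd + Rd = Ru + Fo ⇒ R/F = (o−d)/(d−u)
r = (80.3 − 25.4)/(25.4 − 14.3) = 54.9/11.1 = 4.9459
CL = 100·r = 494.59 %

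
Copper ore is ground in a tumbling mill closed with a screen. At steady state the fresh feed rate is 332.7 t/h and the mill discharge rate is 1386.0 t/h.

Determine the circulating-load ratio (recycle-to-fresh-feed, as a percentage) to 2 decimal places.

M = F + R at steady state, so:
R = M − F = 1386.0 − 332.7 = 1053.3 t/h
CL = 100·R/F = 100·1053.3/332.7 = 316.59 %

CL = 316.59 %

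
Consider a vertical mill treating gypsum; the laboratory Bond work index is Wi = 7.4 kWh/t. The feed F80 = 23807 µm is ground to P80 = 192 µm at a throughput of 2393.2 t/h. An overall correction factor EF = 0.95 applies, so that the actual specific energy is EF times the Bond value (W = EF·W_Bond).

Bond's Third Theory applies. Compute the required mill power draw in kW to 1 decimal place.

Bond: W = 10·Wi·(1/√P80 − 1/√F80)
W = 10·7.4·(1/√192 − 1/√23807) = 10·7.4·(0.065688) = 4.8609 kWh/t
With EF = 0.95: W = 4.8609·0.95 = 4.6178 kWh/t
Mill draw = 4.6178 × 2393.2 = 11051.4 kW

P = 11051.4 kW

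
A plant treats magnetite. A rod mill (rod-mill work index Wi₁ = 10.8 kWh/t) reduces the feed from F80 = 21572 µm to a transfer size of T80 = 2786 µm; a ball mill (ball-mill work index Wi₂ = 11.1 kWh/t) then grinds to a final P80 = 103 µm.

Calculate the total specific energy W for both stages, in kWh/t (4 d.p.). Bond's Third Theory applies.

W = 10 Wi / √P80 − 10 Wi / √F80
Stage 1 (21572→2786 µm, Wi₁=10.8): W₁ = 10·10.8·(0.018946 − 0.006809) = 1.3108 kWh/t
Stage 2 (2786→103 µm, Wi₂=11.1): W₂ = 10·11.1·(0.098533 − 0.018946) = 8.8342 kWh/t
W = W₁ + W₂ = 1.3108 + 8.8342 = 10.1450 kWh/t

W = 10.1450 kWh/t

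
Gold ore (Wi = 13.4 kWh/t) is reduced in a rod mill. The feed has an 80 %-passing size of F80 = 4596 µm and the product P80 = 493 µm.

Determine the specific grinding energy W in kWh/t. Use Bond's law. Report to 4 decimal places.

W = 4.0585 kWh/t

W_Bond = 10·Wi·(1/√P₈₀ − 1/√F₈₀)
1/√493 = 0.045038;  1/√4596 = 0.014751
W = 10·13.4·(0.045038 − 0.014751) = 4.0585 kWh/t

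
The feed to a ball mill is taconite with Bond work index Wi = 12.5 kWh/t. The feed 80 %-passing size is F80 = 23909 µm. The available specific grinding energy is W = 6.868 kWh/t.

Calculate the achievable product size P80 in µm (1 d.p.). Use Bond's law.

W_Bond = 10·Wi·(1/√P₈₀ − 1/√F₈₀)
1/√P80 = 1/√F80 + W/(10·Wi)
  = 6.8680/(10·12.5) + 1/√23909 = 0.054944 + 0.006467 = 0.061411
P80 = (1/0.061411)² = 16.2837² = 265.16 µm

P80 = 265.2 µm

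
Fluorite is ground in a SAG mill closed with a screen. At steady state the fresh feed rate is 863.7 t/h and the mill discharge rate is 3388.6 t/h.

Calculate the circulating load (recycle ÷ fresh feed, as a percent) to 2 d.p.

M = F + R at steady state, so:
R = M − F = 3388.6 − 863.7 = 2524.9 t/h
CL = 100·R/F = 100·2524.9/863.7 = 292.34 %

CL = 292.34 %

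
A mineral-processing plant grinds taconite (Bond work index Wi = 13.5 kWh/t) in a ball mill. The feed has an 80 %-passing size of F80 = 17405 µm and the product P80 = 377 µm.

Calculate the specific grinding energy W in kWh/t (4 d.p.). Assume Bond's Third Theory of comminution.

Bond: W = 10·Wi·(1/√P80 − 1/√F80)
1/√377 = 0.051503;  1/√17405 = 0.007580
W = 10·13.5·(0.051503 − 0.007580) = 5.9296 kWh/t

W = 5.9296 kWh/t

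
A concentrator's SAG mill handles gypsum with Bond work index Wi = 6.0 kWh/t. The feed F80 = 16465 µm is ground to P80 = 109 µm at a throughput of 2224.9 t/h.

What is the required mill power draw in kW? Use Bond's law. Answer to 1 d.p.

Bond:  W = 10 Wi (1/√P − 1/√F)
W = 10·6.0·(1/√109 − 1/√16465) = 10·6.0·(0.087989) = 5.2794 kWh/t
Mill draw = 5.2794 × 2224.9 = 11746.1 kW

P = 11746.1 kW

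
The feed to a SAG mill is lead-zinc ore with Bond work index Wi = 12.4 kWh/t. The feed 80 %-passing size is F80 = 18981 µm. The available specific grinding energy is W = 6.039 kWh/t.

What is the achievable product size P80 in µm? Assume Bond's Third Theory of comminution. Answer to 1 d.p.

P80 = 319.3 µm

Bond: W = 10·Wi·(1/√P80 − 1/√F80)
P80^(−½) = W/(10 Wi) + F80^(−½)
  = 6.0390/(10·12.4) + 1/√18981 = 0.048702 + 0.007258 = 0.055960
P80 = (1/0.055960)² = 17.8699² = 319.33 µm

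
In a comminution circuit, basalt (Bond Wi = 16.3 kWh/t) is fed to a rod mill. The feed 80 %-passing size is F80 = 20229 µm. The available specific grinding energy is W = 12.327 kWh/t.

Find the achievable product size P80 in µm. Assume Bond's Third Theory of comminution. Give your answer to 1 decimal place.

P80 = 146.4 µm

W = 10 Wi (1/√P80 − 1/√F80)  [Bond]
⇒ 1/√P80 = W/(10·Wi) + 1/√F80
  = 12.3270/(10·16.3) + 1/√20229 = 0.075626 + 0.007031 = 0.082657
P80 = (1/0.082657)² = 12.0982² = 146.37 µm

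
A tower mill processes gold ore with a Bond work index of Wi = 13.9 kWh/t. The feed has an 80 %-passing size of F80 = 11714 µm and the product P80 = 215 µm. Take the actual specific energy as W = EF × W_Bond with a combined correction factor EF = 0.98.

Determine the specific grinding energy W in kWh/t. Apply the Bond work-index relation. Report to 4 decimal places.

W = 8.0315 kWh/t

W = 10 Wi / √P80 − 10 Wi / √F80
1/√215 = 0.068199;  1/√11714 = 0.009239
W = 10·13.9·(0.068199 − 0.009239) = 8.1954 kWh/t
Corrected W = EF·W_Bond = 0.98·8.1954 = 8.0315 kWh/t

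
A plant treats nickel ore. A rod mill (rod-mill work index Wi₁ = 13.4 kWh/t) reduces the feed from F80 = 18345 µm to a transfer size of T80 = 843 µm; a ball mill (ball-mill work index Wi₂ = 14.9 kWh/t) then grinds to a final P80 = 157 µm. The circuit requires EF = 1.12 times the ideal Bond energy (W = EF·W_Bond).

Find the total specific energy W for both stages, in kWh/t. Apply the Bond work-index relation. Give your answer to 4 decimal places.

W = 11.6318 kWh/t

Bond:  W = 10 Wi (1/√P − 1/√F)
Stage 1 (18345→843 µm, Wi₁=13.4): W₁ = 10·13.4·(0.034442 − 0.007383) = 3.6259 kWh/t
Stage 2 (843→157 µm, Wi₂=14.9): W₂ = 10·14.9·(0.079809 − 0.034442) = 6.7597 kWh/t
W = W₁ + W₂ = 3.6259 + 6.7597 = 10.3855 kWh/t
With EF = 1.12: W = 10.3855·1.12 = 11.6318 kWh/t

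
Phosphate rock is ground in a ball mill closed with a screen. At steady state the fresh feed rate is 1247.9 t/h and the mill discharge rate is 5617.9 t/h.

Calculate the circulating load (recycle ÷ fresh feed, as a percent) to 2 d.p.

Discharge = new feed + return, hence
R = M − F = 5617.9 − 1247.9 = 4370.0 t/h
CL = 100·R/F = 100·4370.0/1247.9 = 350.19 %

CL = 350.19 %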